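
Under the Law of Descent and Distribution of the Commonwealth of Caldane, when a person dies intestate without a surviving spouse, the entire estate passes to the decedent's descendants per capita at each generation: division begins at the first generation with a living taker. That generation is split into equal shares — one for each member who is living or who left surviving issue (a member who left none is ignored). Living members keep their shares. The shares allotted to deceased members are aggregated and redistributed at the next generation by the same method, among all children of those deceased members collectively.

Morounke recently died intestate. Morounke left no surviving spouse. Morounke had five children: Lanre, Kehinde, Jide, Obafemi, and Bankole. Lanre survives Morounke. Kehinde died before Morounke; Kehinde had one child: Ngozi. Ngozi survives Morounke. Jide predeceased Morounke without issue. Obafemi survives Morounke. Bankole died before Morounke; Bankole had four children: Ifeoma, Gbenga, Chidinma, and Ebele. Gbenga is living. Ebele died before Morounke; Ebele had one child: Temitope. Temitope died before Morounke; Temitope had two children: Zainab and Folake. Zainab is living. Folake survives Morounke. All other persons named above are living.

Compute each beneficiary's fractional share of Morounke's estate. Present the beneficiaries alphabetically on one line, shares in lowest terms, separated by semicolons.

Chidinma 1/10; Folake 1/20; Gbenga 1/10; Ifeoma 1/10; Lanre 1/4; Ngozi 1/10; Obafemi 1/4; Zainab 1/20

There is no surviving spouse, so the entire estate passes to Morounke's descendants per capita at each generation.
At generation 1 (Lanre, Kehinde, Obafemi, Bankole) there are 4 shares of (1)/4 = 1/4 each.
Living: Lanre and Obafemi — each takes 1/4.
Deceased: Kehinde and Bankole. Their combined 1/2 is pooled and carried to generation 2.
At generation 2 (Ngozi, Ifeoma, Gbenga, Chidinma, Ebele) there are 5 shares of (1/2)/5 = 1/10 each.
Living: Ngozi, Ifeoma, Gbenga, and Chidinma — each takes 1/10.
Deceased: Ebele. That 1/10 share is carried to generation 3.
At generation 3 (Temitope) there are 1 shares of (1/10)/1 = 1/10 each.
Deceased: Temitope. That 1/10 share is carried to generation 4.
At generation 4 (Zainab, Folake) there are 2 shares of (1/10)/2 = 1/20 each.
Living: Zainab and Folake — each takes 1/20.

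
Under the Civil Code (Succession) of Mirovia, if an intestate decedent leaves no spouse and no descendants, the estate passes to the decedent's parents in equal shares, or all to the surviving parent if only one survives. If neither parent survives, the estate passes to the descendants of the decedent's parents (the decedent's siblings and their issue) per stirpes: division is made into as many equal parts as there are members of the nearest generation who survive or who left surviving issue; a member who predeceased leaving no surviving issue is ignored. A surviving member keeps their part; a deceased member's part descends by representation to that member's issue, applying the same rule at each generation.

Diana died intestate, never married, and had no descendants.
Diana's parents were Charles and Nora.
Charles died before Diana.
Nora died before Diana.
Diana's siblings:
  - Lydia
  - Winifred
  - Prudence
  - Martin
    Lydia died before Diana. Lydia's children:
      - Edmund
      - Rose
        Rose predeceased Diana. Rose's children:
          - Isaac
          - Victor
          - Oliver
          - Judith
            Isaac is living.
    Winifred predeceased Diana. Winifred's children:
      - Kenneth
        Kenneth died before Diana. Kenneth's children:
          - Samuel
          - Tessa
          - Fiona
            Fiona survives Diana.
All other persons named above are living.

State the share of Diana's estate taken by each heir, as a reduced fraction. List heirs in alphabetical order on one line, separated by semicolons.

Edmund 1/8; Fiona 1/12; Isaac 1/32; Judith 1/32; Martin 1/4; Oliver 1/32; Prudence 1/4; Samuel 1/12; Tessa 1/12; Victor 1/32

Neither parent survives and there are no descendants, so the estate passes to Diana's siblings and their issue per stirpes.
The estate is divided into 4 equal shares of 1/4 among Lydia, Winifred, Prudence, Martin.
Lydia predeceased; the 1/4 allotted to Lydia's branch passes to Lydia's issue by representation.
The 1/4 is divided into 2 equal shares of 1/8 among Edmund, Rose.
Edmund is living and takes 1/8.
Rose predeceased; the 1/8 allotted to Rose's branch passes to Rose's issue by representation.
The 1/8 is divided into 4 equal shares of 1/32 among Isaac, Victor, Oliver, Judith.
Isaac is living and takes 1/32.
Victor is living and takes 1/32.
Oliver is living and takes 1/32.
Judith is living and takes 1/32.
Winifred predeceased; the 1/4 allotted to Winifred's branch passes to Winifred's issue by representation.
Kenneth's line is the sole branch at this level, so the full 1/4 passes to Kenneth's issue by representation.
The 1/4 is divided into 3 equal shares of 1/12 among Samuel, Tessa, Fiona.
Samuel is living and takes 1/12.
Tessa is living and takes 1/12.
Fiona is living and takes 1/12.
Prudence is living and takes 1/4.
Martin is living and takes 1/4.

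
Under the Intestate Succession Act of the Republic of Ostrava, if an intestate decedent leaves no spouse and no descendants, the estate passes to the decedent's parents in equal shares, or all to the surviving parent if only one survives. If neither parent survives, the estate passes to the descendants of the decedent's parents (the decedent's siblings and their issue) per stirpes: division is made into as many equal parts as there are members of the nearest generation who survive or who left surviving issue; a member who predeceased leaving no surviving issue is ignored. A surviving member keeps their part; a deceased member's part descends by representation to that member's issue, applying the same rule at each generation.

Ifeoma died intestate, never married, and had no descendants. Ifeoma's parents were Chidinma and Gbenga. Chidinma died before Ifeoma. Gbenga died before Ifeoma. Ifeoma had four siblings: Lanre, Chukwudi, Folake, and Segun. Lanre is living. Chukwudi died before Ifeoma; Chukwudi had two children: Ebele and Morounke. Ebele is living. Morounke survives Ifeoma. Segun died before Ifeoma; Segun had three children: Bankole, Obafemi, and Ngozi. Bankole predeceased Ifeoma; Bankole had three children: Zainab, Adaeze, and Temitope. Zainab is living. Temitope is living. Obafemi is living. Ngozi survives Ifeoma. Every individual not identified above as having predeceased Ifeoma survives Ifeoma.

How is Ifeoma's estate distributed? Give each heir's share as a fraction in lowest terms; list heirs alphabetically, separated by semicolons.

Adaeze 1/36; Ebele 1/8; Folake 1/4; Lanre 1/4; Morounke 1/8; Ngozi 1/12; Obafemi 1/12; Temitope 1/36; Zainab 1/36

Neither parent survives and there are no descendants, so the estate passes to Ifeoma's siblings and their issue per stirpes.
The estate is divided into 4 equal shares of 1/4 among Lanre, Chukwudi, Folake, Segun.
Lanre is living and takes 1/4.
Chukwudi predeceased; the 1/4 allotted to Chukwudi's branch passes to Chukwudi's issue by representation.
The 1/4 is divided into 2 equal shares of 1/8 among Ebele, Morounke.
Ebele is living and takes 1/8.
Morounke is living and takes 1/8.
Folake is living and takes 1/4.
Segun predeceased; the 1/4 allotted to Segun's branch passes to Segun's issue by representation.
The 1/4 is divided into 3 equal shares of 1/12 among Bankole, Obafemi, Ngozi.
Bankole predeceased; the 1/12 allotted to Bankole's branch passes to Bankole's issue by representation.
The 1/12 is divided into 3 equal shares of 1/36 among Zainab, Adaeze, Temitope.
Zainab is living and takes 1/36.
Adaeze is living and takes 1/36.
Temitope is living and takes 1/36.
Obafemi is living and takes 1/12.
Ngozi is living and takes 1/12.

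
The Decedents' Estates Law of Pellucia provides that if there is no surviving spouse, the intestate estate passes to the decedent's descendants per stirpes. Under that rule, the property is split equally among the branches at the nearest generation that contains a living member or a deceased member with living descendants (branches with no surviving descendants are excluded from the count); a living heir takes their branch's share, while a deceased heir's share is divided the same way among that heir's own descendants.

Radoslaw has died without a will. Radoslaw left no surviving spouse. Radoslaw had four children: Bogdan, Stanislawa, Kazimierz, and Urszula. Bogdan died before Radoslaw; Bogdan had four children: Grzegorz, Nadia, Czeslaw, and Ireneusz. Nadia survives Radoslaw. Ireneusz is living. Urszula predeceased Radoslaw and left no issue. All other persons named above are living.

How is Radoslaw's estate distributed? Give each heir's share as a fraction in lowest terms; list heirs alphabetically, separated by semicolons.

Czeslaw 1/12; Grzegorz 1/12; Ireneusz 1/12; Kazimierz 1/3; Nadia 1/12; Stanislawa 1/3

There is no surviving spouse, so the entire estate passes to Radoslaw's descendants per stirpes.
Urszula left no surviving issue, so that branch lapses and is disregarded.
The estate is divided into 3 equal shares of 1/3 among Bogdan, Stanislawa, Kazimierz.
Bogdan predeceased; the 1/3 allotted to Bogdan's branch passes to Bogdan's issue by representation.
The 1/3 is divided into 4 equal shares of 1/12 among Grzegorz, Nadia, Czeslaw, Ireneusz.
Grzegorz is living and takes 1/12.
Nadia is living and takes 1/12.
Czeslaw is living and takes 1/12.
Ireneusz is living and takes 1/12.
Stanislawa is living and takes 1/3.
Kazimierz is living and takes 1/3.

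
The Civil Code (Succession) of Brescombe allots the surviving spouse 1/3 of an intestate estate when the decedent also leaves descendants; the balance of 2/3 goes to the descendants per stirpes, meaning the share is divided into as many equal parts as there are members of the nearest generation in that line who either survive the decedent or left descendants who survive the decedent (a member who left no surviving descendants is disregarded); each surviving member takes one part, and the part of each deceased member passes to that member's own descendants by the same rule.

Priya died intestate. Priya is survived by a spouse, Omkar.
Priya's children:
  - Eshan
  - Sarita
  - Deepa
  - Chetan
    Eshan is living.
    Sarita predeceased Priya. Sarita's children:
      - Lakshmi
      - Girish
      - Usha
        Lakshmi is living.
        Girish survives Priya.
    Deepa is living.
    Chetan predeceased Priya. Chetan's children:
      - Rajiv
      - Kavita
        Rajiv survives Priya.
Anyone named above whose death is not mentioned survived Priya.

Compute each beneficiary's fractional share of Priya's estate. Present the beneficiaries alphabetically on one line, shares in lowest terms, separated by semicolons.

Deepa 1/6; Eshan 1/6; Girish 1/18; Kavita 1/12; Lakshmi 1/18; Omkar 1/3; Rajiv 1/12; Usha 1/18

Omkar, as surviving spouse, takes 1/3.
The remaining 2/3 passes to Priya's descendants per stirpes.
The 2/3 is divided into 4 equal shares of 1/6 among Eshan, Sarita, Deepa, Chetan.
Eshan is living and takes 1/6.
Sarita predeceased; the 1/6 allotted to Sarita's branch passes to Sarita's issue by representation.
The 1/6 is divided into 3 equal shares of 1/18 among Lakshmi, Girish, Usha.
Lakshmi is living and takes 1/18.
Girish is living and takes 1/18.
Usha is living and takes 1/18.
Deepa is living and takes 1/6.
Chetan predeceased; the 1/6 allotted to Chetan's branch passes to Chetan's issue by representation.
The 1/6 is divided into 2 equal shares of 1/12 among Rajiv, Kavita.
Rajiv is living and takes 1/12.
Kavita is living and takes 1/12.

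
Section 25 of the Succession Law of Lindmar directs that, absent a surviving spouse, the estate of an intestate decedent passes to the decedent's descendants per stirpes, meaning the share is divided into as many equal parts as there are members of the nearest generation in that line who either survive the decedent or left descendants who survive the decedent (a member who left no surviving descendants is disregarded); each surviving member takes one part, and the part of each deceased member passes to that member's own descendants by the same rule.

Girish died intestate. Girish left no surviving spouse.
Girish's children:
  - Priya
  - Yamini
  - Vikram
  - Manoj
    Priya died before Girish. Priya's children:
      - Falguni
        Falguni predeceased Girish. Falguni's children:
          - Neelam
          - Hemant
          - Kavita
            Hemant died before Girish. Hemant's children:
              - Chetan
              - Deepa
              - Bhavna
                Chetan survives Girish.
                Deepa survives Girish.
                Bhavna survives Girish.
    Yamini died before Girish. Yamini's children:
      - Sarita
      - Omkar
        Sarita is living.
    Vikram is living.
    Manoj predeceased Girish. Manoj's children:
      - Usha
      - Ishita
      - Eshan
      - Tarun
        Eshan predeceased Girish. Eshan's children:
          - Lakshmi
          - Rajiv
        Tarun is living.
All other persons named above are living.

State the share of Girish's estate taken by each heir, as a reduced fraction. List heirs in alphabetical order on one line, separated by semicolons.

There is no surviving spouse, so the entire estate passes to Girish's descendants per stirpes.
The estate is divided into 4 equal shares of 1/4 among Priya, Yamini, Vikram, Manoj.
Priya predeceased; the 1/4 allotted to Priya's branch passes to Priya's issue by representation.
Falguni's line is the sole branch at this level, so the full 1/4 passes to Falguni's issue by representation.
The 1/4 is divided into 3 equal shares of 1/12 among Neelam, Hemant, Kavita.
Neelam is living and takes 1/12.
Hemant predeceased; the 1/12 allotted to Hemant's branch passes to Hemant's issue by representation.
The 1/12 is divided into 3 equal shares of 1/36 among Chetan, Deepa, Bhavna.
Chetan is living and takes 1/36.
Deepa is living and takes 1/36.
Bhavna is living and takes 1/36.
Kavita is living and takes 1/12.
Yamini predeceased; the 1/4 allotted to Yamini's branch passes to Yamini's issue by representation.
The 1/4 is divided into 2 equal shares of 1/8 among Sarita, Omkar.
Sarita is living and takes 1/8.
Omkar is living and takes 1/8.
Vikram is living and takes 1/4.
Manoj predeceased; the 1/4 allotted to Manoj's branch passes to Manoj's issue by representation.
The 1/4 is divided into 4 equal shares of 1/16 among Usha, Ishita, Eshan, Tarun.
Usha is living and takes 1/16.
Ishita is living and takes 1/16.
Eshan predeceased; the 1/16 allotted to Eshan's branch passes to Eshan's issue by representation.
The 1/16 is divided into 2 equal shares of 1/32 among Lakshmi, Rajiv.
Lakshmi is living and takes 1/32.
Rajiv is living and takes 1/32.
Tarun is living and takes 1/16.

Bhavna 1/36; Chetan 1/36; Deepa 1/36; Ishita 1/16; Kavita 1/12; Lakshmi 1/32; Neelam 1/12; Omkar 1/8; Rajiv 1/32; Sarita 1/8; Tarun 1/16; Usha 1/16; Vikram 1/4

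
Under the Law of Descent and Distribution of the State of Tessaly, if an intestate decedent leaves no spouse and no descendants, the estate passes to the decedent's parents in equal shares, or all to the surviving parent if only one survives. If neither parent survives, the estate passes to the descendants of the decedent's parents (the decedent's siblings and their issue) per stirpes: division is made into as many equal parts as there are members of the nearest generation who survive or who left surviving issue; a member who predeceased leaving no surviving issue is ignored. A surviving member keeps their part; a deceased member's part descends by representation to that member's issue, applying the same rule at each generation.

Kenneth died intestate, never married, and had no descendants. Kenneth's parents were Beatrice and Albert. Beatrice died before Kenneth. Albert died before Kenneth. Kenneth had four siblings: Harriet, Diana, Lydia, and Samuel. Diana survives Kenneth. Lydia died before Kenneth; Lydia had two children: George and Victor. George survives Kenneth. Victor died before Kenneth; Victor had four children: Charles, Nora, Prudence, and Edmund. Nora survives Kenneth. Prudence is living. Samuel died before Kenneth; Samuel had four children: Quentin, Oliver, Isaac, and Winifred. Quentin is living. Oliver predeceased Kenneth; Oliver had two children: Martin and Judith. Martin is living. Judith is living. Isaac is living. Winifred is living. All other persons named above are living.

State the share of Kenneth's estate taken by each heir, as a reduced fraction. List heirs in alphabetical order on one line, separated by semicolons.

Neither parent survives and there are no descendants, so the estate passes to Kenneth's siblings and their issue per stirpes.
The estate is divided into 4 equal shares of 1/4 among Harriet, Diana, Lydia, Samuel.
Harriet is living and takes 1/4.
Diana is living and takes 1/4.
Lydia predeceased; the 1/4 allotted to Lydia's branch passes to Lydia's issue by representation.
The 1/4 is divided into 2 equal shares of 1/8 among George, Victor.
George is living and takes 1/8.
Victor predeceased; the 1/8 allotted to Victor's branch passes to Victor's issue by representation.
The 1/8 is divided into 4 equal shares of 1/32 among Charles, Nora, Prudence, Edmund.
Charles is living and takes 1/32.
Nora is living and takes 1/32.
Prudence is living and takes 1/32.
Edmund is living and takes 1/32.
Samuel predeceased; the 1/4 allotted to Samuel's branch passes to Samuel's issue by representation.
The 1/4 is divided into 4 equal shares of 1/16 among Quentin, Oliver, Isaac, Winifred.
Quentin is living and takes 1/16.
Oliver predeceased; the 1/16 allotted to Oliver's branch passes to Oliver's issue by representation.
The 1/16 is divided into 2 equal shares of 1/32 among Martin, Judith.
Martin is living and takes 1/32.
Judith is living and takes 1/32.
Isaac is living and takes 1/16.
Winifred is living and takes 1/16.

Charles 1/32; Diana 1/4; Edmund 1/32; George 1/8; Harriet 1/4; Isaac 1/16; Judith 1/32; Martin 1/32; Nora 1/32; Prudence 1/32; Quentin 1/16; Winifred 1/16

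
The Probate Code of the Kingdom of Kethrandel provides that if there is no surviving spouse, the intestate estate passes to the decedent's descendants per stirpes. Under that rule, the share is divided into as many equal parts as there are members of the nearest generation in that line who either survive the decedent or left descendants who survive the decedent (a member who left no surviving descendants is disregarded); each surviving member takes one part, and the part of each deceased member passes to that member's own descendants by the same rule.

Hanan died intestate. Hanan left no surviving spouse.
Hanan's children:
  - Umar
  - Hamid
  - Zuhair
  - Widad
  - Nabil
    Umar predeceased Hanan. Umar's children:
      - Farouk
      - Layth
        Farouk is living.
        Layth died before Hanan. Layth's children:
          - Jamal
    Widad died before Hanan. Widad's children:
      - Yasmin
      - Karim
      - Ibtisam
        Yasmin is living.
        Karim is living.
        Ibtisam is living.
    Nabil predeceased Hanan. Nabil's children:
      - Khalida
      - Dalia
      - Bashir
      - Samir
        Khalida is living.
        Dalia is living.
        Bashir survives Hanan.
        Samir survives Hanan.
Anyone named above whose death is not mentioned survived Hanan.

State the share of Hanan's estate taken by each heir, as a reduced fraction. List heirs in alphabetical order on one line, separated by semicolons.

Bashir 1/20; Dalia 1/20; Farouk 1/10; Hamid 1/5; Ibtisam 1/15; Jamal 1/10; Karim 1/15; Khalida 1/20; Samir 1/20; Yasmin 1/15; Zuhair 1/5

There is no surviving spouse, so the entire estate passes to Hanan's descendants per stirpes.
The estate is divided into 5 equal shares of 1/5 among Umar, Hamid, Zuhair, Widad, Nabil.
Umar predeceased; the 1/5 allotted to Umar's branch passes to Umar's issue by representation.
The 1/5 is divided into 2 equal shares of 1/10 among Farouk, Layth.
Farouk is living and takes 1/10.
Layth predeceased; the 1/10 allotted to Layth's branch passes to Layth's issue by representation.
Jamal is the sole taker at this level and receives the full 1/10.
Hamid is living and takes 1/5.
Zuhair is living and takes 1/5.
Widad predeceased; the 1/5 allotted to Widad's branch passes to Widad's issue by representation.
The 1/5 is divided into 3 equal shares of 1/15 among Yasmin, Karim, Ibtisam.
Yasmin is living and takes 1/15.
Karim is living and takes 1/15.
Ibtisam is living and takes 1/15.
Nabil predeceased; the 1/5 allotted to Nabil's branch passes to Nabil's issue by representation.
The 1/5 is divided into 4 equal shares of 1/20 among Khalida, Dalia, Bashir, Samir.
Khalida is living and takes 1/20.
Dalia is living and takes 1/20.
Bashir is living and takes 1/20.
Samir is living and takes 1/20.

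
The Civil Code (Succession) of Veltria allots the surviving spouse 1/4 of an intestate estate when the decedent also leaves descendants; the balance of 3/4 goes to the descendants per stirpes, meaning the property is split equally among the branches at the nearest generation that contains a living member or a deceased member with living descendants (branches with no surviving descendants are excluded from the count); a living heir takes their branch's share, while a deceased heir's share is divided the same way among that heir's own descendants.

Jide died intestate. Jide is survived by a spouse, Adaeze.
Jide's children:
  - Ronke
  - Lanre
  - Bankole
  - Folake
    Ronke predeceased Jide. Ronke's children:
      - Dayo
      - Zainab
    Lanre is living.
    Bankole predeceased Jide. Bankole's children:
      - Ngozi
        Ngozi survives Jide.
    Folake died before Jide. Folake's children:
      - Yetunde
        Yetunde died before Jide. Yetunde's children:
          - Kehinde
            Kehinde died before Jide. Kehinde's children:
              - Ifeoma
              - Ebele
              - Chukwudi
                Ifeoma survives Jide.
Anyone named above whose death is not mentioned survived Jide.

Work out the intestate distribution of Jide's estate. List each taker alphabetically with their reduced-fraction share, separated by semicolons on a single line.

Adaeze, as surviving spouse, takes 1/4.
The remaining 3/4 passes to Jide's descendants per stirpes.
The 3/4 is divided into 4 equal shares of 3/16 among Ronke, Lanre, Bankole, Folake.
Ronke predeceased; the 3/16 allotted to Ronke's branch passes to Ronke's issue by representation.
The 3/16 is divided into 2 equal shares of 3/32 among Dayo, Zainab.
Dayo is living and takes 3/32.
Zainab is living and takes 3/32.
Lanre is living and takes 3/16.
Bankole predeceased; the 3/16 allotted to Bankole's branch passes to Bankole's issue by representation.
Ngozi is the sole taker at this level and receives the full 3/16.
Folake predeceased; the 3/16 allotted to Folake's branch passes to Folake's issue by representation.
Yetunde's line is the sole branch at this level, so the full 3/16 passes to Yetunde's issue by representation.
Kehinde's line is the sole branch at this level, so the full 3/16 passes to Kehinde's issue by representation.
The 3/16 is divided into 3 equal shares of 1/16 among Ifeoma, Ebele, Chukwudi.
Ifeoma is living and takes 1/16.
Ebele is living and takes 1/16.
Chukwudi is living and takes 1/16.

Adaeze 1/4; Chukwudi 1/16; Dayo 3/32; Ebele 1/16; Ifeoma 1/16; Lanre 3/16; Ngozi 3/16; Zainab 3/32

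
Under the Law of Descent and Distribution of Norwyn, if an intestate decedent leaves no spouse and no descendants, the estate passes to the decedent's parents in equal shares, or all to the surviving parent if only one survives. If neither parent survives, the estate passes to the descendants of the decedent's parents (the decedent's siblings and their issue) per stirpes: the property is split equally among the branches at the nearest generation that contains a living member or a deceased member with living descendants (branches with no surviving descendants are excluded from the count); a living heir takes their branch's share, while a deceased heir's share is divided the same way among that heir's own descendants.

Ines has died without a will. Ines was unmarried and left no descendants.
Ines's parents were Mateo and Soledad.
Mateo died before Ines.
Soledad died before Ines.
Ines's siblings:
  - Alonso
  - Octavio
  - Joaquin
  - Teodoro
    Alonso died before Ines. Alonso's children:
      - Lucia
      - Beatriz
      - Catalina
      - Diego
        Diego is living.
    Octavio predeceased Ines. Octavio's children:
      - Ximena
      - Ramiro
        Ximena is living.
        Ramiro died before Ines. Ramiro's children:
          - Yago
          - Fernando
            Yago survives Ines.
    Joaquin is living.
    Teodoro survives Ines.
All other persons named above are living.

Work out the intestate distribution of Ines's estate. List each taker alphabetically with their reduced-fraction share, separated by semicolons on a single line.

Beatriz 1/16; Catalina 1/16; Diego 1/16; Fernando 1/16; Joaquin 1/4; Lucia 1/16; Teodoro 1/4; Ximena 1/8; Yago 1/16

Neither parent survives and there are no descendants, so the estate passes to Ines's siblings and their issue per stirpes.
The estate is divided into 4 equal shares of 1/4 among Alonso, Octavio, Joaquin, Teodoro.
Alonso predeceased; the 1/4 allotted to Alonso's branch passes to Alonso's issue by representation.
The 1/4 is divided into 4 equal shares of 1/16 among Lucia, Beatriz, Catalina, Diego.
Lucia is living and takes 1/16.
Beatriz is living and takes 1/16.
Catalina is living and takes 1/16.
Diego is living and takes 1/16.
Octavio predeceased; the 1/4 allotted to Octavio's branch passes to Octavio's issue by representation.
The 1/4 is divided into 2 equal shares of 1/8 among Ximena, Ramiro.
Ximena is living and takes 1/8.
Ramiro predeceased; the 1/8 allotted to Ramiro's branch passes to Ramiro's issue by representation.
The 1/8 is divided into 2 equal shares of 1/16 among Yago, Fernando.
Yago is living and takes 1/16.
Fernando is living and takes 1/16.
Joaquin is living and takes 1/4.
Teodoro is living and takes 1/4.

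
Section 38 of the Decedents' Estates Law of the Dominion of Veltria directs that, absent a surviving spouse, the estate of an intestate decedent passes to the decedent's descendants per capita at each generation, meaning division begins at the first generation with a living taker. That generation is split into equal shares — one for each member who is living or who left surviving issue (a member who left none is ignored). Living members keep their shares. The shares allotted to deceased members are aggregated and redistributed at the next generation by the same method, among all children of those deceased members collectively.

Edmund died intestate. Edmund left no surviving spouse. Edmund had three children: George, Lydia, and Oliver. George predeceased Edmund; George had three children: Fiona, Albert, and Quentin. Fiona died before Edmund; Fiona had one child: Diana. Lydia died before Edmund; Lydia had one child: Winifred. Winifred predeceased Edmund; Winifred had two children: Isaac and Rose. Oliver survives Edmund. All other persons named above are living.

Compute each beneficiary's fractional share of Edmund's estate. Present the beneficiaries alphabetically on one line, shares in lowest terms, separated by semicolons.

Albert 1/6; Diana 1/9; Isaac 1/9; Oliver 1/3; Quentin 1/6; Rose 1/9

There is no surviving spouse, so the entire estate passes to Edmund's descendants per capita at each generation.
At generation 1 (George, Lydia, Oliver) there are 3 shares of (1)/3 = 1/3 each.
Living: Oliver — each takes 1/3.
Deceased: George and Lydia. Their combined 2/3 is pooled and carried to generation 2.
At generation 2 (Fiona, Albert, Quentin, Winifred) there are 4 shares of (2/3)/4 = 1/6 each.
Living: Albert and Quentin — each takes 1/6.
Deceased: Fiona and Winifred. Their combined 1/3 is pooled and carried to generation 3.
At generation 3 (Diana, Isaac, Rose) there are 3 shares of (1/3)/3 = 1/9 each.
Living: Diana, Isaac, and Rose — each takes 1/9.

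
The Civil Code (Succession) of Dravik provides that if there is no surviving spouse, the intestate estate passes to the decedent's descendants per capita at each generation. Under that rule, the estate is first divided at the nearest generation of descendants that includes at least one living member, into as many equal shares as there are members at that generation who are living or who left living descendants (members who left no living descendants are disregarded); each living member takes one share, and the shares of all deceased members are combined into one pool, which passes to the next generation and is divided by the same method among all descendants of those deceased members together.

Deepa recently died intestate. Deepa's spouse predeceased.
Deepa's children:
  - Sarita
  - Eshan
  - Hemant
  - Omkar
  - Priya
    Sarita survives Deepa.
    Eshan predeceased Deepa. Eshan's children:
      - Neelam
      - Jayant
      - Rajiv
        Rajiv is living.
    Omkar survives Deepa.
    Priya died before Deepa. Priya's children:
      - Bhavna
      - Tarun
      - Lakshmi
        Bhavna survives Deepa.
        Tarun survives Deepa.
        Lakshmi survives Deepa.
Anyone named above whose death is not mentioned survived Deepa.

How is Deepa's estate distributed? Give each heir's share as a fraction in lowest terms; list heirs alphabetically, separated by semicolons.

Bhavna 1/15; Hemant 1/5; Jayant 1/15; Lakshmi 1/15; Neelam 1/15; Omkar 1/5; Rajiv 1/15; Sarita 1/5; Tarun 1/15

There is no surviving spouse, so the entire estate passes to Deepa's descendants per capita at each generation.
At generation 1 (Sarita, Eshan, Hemant, Omkar, Priya) there are 5 shares of (1)/5 = 1/5 each.
Living: Sarita, Hemant, and Omkar — each takes 1/5.
Deceased: Eshan and Priya. Their combined 2/5 is pooled and carried to generation 2.
At generation 2 (Neelam, Jayant, Rajiv, Bhavna, Tarun, Lakshmi) there are 6 shares of (2/5)/6 = 1/15 each.
Living: Neelam, Jayant, Rajiv, Bhavna, Tarun, and Lakshmi — each takes 1/15.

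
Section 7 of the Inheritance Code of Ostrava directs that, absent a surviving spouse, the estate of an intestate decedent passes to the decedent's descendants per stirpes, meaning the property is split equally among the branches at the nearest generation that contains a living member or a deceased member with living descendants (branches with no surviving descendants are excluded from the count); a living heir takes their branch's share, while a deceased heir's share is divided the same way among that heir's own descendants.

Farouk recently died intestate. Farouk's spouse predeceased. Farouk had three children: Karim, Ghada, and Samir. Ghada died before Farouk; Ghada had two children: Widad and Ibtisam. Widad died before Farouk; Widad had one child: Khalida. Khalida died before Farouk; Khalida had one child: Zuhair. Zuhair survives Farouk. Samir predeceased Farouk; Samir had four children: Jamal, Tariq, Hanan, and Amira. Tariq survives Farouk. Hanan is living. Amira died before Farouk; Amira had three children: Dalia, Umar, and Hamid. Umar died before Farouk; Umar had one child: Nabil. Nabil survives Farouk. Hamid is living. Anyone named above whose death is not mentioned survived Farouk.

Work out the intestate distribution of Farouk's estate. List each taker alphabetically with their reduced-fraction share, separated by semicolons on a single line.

There is no surviving spouse, so the entire estate passes to Farouk's descendants per stirpes.
The estate is divided into 3 equal shares of 1/3 among Karim, Ghada, Samir.
Karim is living and takes 1/3.
Ghada predeceased; the 1/3 allotted to Ghada's branch passes to Ghada's issue by representation.
The 1/3 is divided into 2 equal shares of 1/6 among Widad, Ibtisam.
Widad predeceased; the 1/6 allotted to Widad's branch passes to Widad's issue by representation.
Khalida's line is the sole branch at this level, so the full 1/6 passes to Khalida's issue by representation.
Zuhair is the sole taker at this level and receives the full 1/6.
Ibtisam is living and takes 1/6.
Samir predeceased; the 1/3 allotted to Samir's branch passes to Samir's issue by representation.
The 1/3 is divided into 4 equal shares of 1/12 among Jamal, Tariq, Hanan, Amira.
Jamal is living and takes 1/12.
Tariq is living and takes 1/12.
Hanan is living and takes 1/12.
Amira predeceased; the 1/12 allotted to Amira's branch passes to Amira's issue by representation.
The 1/12 is divided into 3 equal shares of 1/36 among Dalia, Umar, Hamid.
Dalia is living and takes 1/36.
Umar predeceased; the 1/36 allotted to Umar's branch passes to Umar's issue by representation.
Nabil is the sole taker at this level and receives the full 1/36.
Hamid is living and takes 1/36.

Dalia 1/36; Hamid 1/36; Hanan 1/12; Ibtisam 1/6; Jamal 1/12; Karim 1/3; Nabil 1/36; Tariq 1/12; Zuhair 1/6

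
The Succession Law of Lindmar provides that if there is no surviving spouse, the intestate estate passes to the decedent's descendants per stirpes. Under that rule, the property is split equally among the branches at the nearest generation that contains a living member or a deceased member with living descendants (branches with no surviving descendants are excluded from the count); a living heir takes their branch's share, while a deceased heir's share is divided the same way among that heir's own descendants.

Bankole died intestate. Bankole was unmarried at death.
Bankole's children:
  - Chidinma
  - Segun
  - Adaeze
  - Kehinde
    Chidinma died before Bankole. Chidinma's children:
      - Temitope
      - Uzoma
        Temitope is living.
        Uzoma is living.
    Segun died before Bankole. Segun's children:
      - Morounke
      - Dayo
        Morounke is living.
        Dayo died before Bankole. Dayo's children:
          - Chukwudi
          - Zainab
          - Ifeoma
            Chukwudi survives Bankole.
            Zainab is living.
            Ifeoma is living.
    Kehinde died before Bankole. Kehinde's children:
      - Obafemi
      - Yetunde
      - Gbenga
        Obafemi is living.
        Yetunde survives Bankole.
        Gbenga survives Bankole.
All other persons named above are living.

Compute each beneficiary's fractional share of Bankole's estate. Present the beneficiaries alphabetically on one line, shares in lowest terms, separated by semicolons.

Adaeze 1/4; Chukwudi 1/24; Gbenga 1/12; Ifeoma 1/24; Morounke 1/8; Obafemi 1/12; Temitope 1/8; Uzoma 1/8; Yetunde 1/12; Zainab 1/24

There is no surviving spouse, so the entire estate passes to Bankole's descendants per stirpes.
The estate is divided into 4 equal shares of 1/4 among Chidinma, Segun, Adaeze, Kehinde.
Chidinma predeceased; the 1/4 allotted to Chidinma's branch passes to Chidinma's issue by representation.
The 1/4 is divided into 2 equal shares of 1/8 among Temitope, Uzoma.
Temitope is living and takes 1/8.
Uzoma is living and takes 1/8.
Segun predeceased; the 1/4 allotted to Segun's branch passes to Segun's issue by representation.
The 1/4 is divided into 2 equal shares of 1/8 among Morounke, Dayo.
Morounke is living and takes 1/8.
Dayo predeceased; the 1/8 allotted to Dayo's branch passes to Dayo's issue by representation.
The 1/8 is divided into 3 equal shares of 1/24 among Chukwudi, Zainab, Ifeoma.
Chukwudi is living and takes 1/24.
Zainab is living and takes 1/24.
Ifeoma is living and takes 1/24.
Adaeze is living and takes 1/4.
Kehinde predeceased; the 1/4 allotted to Kehinde's branch passes to Kehinde's issue by representation.
The 1/4 is divided into 3 equal shares of 1/12 among Obafemi, Yetunde, Gbenga.
Obafemi is living and takes 1/12.
Yetunde is living and takes 1/12.
Gbenga is living and takes 1/12.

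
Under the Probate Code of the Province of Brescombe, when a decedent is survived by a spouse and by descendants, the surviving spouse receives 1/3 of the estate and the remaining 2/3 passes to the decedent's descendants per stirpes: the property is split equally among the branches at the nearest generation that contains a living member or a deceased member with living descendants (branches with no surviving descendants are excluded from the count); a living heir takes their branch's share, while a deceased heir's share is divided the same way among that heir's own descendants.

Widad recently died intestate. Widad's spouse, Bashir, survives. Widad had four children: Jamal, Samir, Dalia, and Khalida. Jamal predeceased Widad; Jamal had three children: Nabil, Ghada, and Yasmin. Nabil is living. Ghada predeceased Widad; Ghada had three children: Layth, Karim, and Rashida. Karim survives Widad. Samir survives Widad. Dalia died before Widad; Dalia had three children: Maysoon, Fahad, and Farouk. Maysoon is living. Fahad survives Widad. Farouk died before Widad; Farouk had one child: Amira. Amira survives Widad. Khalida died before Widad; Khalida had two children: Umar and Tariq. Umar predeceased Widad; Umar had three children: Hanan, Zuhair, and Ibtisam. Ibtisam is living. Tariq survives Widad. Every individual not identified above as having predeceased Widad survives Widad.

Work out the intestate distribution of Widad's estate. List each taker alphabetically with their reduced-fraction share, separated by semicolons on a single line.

Bashir, as surviving spouse, takes 1/3.
The remaining 2/3 passes to Widad's descendants per stirpes.
The 2/3 is divided into 4 equal shares of 1/6 among Jamal, Samir, Dalia, Khalida.
Jamal predeceased; the 1/6 allotted to Jamal's branch passes to Jamal's issue by representation.
The 1/6 is divided into 3 equal shares of 1/18 among Nabil, Ghada, Yasmin.
Nabil is living and takes 1/18.
Ghada predeceased; the 1/18 allotted to Ghada's branch passes to Ghada's issue by representation.
The 1/18 is divided into 3 equal shares of 1/54 among Layth, Karim, Rashida.
Layth is living and takes 1/54.
Karim is living and takes 1/54.
Rashida is living and takes 1/54.
Yasmin is living and takes 1/18.
Samir is living and takes 1/6.
Dalia predeceased; the 1/6 allotted to Dalia's branch passes to Dalia's issue by representation.
The 1/6 is divided into 3 equal shares of 1/18 among Maysoon, Fahad, Farouk.
Maysoon is living and takes 1/18.
Fahad is living and takes 1/18.
Farouk predeceased; the 1/18 allotted to Farouk's branch passes to Farouk's issue by representation.
Amira is the sole taker at this level and receives the full 1/18.
Khalida predeceased; the 1/6 allotted to Khalida's branch passes to Khalida's issue by representation.
The 1/6 is divided into 2 equal shares of 1/12 among Umar, Tariq.
Umar predeceased; the 1/12 allotted to Umar's branch passes to Umar's issue by representation.
The 1/12 is divided into 3 equal shares of 1/36 among Hanan, Zuhair, Ibtisam.
Hanan is living and takes 1/36.
Zuhair is living and takes 1/36.
Ibtisam is living and takes 1/36.
Tariq is living and takes 1/12.

Amira 1/18; Bashir 1/3; Fahad 1/18; Hanan 1/36; Ibtisam 1/36; Karim 1/54; Layth 1/54; Maysoon 1/18; Nabil 1/18; Rashida 1/54; Samir 1/6; Tariq 1/12; Yasmin 1/18; Zuhair 1/36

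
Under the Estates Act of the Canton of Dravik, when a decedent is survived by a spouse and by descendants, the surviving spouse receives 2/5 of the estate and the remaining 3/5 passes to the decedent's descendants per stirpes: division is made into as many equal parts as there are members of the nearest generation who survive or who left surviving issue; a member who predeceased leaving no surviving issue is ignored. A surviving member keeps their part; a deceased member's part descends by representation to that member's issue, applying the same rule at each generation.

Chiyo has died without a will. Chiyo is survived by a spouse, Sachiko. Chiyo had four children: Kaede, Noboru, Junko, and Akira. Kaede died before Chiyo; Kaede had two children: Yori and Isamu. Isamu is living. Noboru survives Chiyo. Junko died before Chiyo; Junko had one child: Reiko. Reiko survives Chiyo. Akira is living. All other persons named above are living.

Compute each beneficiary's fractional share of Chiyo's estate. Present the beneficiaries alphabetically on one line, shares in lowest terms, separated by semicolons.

Akira 3/20; Isamu 3/40; Noboru 3/20; Reiko 3/20; Sachiko 2/5; Yori 3/40

Sachiko, as surviving spouse, takes 2/5.
The remaining 3/5 passes to Chiyo's descendants per stirpes.
The 3/5 is divided into 4 equal shares of 3/20 among Kaede, Noboru, Junko, Akira.
Kaede predeceased; the 3/20 allotted to Kaede's branch passes to Kaede's issue by representation.
The 3/20 is divided into 2 equal shares of 3/40 among Yori, Isamu.
Yori is living and takes 3/40.
Isamu is living and takes 3/40.
Noboru is living and takes 3/20.
Junko predeceased; the 3/20 allotted to Junko's branch passes to Junko's issue by representation.
Reiko is the sole taker at this level and receives the full 3/20.
Akira is living and takes 3/20.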